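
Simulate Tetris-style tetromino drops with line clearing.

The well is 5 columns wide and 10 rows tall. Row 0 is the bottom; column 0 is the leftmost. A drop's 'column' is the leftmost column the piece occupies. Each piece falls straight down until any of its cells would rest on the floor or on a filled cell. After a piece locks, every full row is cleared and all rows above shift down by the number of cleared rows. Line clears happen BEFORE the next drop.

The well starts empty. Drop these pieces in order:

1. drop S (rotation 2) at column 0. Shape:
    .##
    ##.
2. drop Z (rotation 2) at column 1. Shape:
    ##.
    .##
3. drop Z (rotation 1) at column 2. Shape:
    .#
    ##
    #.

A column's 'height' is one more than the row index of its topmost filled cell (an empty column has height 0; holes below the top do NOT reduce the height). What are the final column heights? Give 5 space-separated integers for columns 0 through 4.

Answer: 1 4 6 7 0

Derivation:
Drop 1: S rot2 at col 0 lands with bottom-row=0; cleared 0 line(s) (total 0); column heights now [1 2 2 0 0], max=2
Drop 2: Z rot2 at col 1 lands with bottom-row=2; cleared 0 line(s) (total 0); column heights now [1 4 4 3 0], max=4
Drop 3: Z rot1 at col 2 lands with bottom-row=4; cleared 0 line(s) (total 0); column heights now [1 4 6 7 0], max=7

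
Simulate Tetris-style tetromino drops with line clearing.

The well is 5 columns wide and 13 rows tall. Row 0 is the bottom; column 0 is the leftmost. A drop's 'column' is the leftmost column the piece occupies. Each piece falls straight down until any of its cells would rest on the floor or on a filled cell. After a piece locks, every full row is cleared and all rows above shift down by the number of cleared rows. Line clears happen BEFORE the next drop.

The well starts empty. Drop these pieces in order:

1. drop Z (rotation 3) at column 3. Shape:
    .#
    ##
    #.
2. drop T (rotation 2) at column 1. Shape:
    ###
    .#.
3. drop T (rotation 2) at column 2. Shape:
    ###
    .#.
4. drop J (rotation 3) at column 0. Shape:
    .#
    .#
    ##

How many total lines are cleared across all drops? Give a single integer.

Drop 1: Z rot3 at col 3 lands with bottom-row=0; cleared 0 line(s) (total 0); column heights now [0 0 0 2 3], max=3
Drop 2: T rot2 at col 1 lands with bottom-row=1; cleared 0 line(s) (total 0); column heights now [0 3 3 3 3], max=3
Drop 3: T rot2 at col 2 lands with bottom-row=3; cleared 0 line(s) (total 0); column heights now [0 3 5 5 5], max=5
Drop 4: J rot3 at col 0 lands with bottom-row=3; cleared 0 line(s) (total 0); column heights now [4 6 5 5 5], max=6

Answer: 0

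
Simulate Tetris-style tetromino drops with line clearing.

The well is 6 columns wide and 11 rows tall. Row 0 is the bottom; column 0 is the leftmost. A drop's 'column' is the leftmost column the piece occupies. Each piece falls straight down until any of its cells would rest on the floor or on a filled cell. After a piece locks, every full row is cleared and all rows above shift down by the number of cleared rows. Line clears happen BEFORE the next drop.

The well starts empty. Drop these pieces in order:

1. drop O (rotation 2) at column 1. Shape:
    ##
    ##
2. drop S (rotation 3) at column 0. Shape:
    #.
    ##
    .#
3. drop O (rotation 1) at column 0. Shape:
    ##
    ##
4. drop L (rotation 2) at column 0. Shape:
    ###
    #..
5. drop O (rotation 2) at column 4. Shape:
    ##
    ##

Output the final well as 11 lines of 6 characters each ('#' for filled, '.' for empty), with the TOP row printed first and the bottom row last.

Drop 1: O rot2 at col 1 lands with bottom-row=0; cleared 0 line(s) (total 0); column heights now [0 2 2 0 0 0], max=2
Drop 2: S rot3 at col 0 lands with bottom-row=2; cleared 0 line(s) (total 0); column heights now [5 4 2 0 0 0], max=5
Drop 3: O rot1 at col 0 lands with bottom-row=5; cleared 0 line(s) (total 0); column heights now [7 7 2 0 0 0], max=7
Drop 4: L rot2 at col 0 lands with bottom-row=7; cleared 0 line(s) (total 0); column heights now [9 9 9 0 0 0], max=9
Drop 5: O rot2 at col 4 lands with bottom-row=0; cleared 0 line(s) (total 0); column heights now [9 9 9 0 2 2], max=9

Answer: ......
......
###...
#.....
##....
##....
#.....
##....
.#....
.##.##
.##.##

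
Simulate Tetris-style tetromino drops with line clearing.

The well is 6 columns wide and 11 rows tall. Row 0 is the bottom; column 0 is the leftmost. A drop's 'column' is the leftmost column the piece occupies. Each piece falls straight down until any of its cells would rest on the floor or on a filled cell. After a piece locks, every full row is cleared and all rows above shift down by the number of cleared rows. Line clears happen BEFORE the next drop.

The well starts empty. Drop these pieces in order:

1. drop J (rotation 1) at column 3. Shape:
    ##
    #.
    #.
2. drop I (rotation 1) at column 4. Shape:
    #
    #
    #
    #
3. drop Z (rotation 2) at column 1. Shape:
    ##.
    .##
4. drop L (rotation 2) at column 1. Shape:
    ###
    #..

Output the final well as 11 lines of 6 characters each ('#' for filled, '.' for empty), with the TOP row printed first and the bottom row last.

Drop 1: J rot1 at col 3 lands with bottom-row=0; cleared 0 line(s) (total 0); column heights now [0 0 0 3 3 0], max=3
Drop 2: I rot1 at col 4 lands with bottom-row=3; cleared 0 line(s) (total 0); column heights now [0 0 0 3 7 0], max=7
Drop 3: Z rot2 at col 1 lands with bottom-row=3; cleared 0 line(s) (total 0); column heights now [0 5 5 4 7 0], max=7
Drop 4: L rot2 at col 1 lands with bottom-row=5; cleared 0 line(s) (total 0); column heights now [0 7 7 7 7 0], max=7

Answer: ......
......
......
......
.####.
.#..#.
.##.#.
..###.
...##.
...#..
...#..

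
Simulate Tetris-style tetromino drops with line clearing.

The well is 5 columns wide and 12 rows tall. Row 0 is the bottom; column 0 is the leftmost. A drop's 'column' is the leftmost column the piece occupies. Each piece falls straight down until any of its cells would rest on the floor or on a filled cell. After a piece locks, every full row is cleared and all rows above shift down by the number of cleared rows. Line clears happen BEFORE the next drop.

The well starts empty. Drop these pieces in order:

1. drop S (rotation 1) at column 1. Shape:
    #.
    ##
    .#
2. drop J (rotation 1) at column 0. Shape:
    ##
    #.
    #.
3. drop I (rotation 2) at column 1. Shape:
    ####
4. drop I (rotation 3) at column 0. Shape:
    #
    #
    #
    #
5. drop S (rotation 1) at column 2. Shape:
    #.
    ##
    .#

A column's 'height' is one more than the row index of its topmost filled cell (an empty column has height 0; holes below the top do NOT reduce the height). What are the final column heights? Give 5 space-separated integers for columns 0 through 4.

Answer: 7 4 4 3 0

Derivation:
Drop 1: S rot1 at col 1 lands with bottom-row=0; cleared 0 line(s) (total 0); column heights now [0 3 2 0 0], max=3
Drop 2: J rot1 at col 0 lands with bottom-row=1; cleared 0 line(s) (total 0); column heights now [4 4 2 0 0], max=4
Drop 3: I rot2 at col 1 lands with bottom-row=4; cleared 0 line(s) (total 0); column heights now [4 5 5 5 5], max=5
Drop 4: I rot3 at col 0 lands with bottom-row=4; cleared 1 line(s) (total 1); column heights now [7 4 2 0 0], max=7
Drop 5: S rot1 at col 2 lands with bottom-row=1; cleared 0 line(s) (total 1); column heights now [7 4 4 3 0], max=7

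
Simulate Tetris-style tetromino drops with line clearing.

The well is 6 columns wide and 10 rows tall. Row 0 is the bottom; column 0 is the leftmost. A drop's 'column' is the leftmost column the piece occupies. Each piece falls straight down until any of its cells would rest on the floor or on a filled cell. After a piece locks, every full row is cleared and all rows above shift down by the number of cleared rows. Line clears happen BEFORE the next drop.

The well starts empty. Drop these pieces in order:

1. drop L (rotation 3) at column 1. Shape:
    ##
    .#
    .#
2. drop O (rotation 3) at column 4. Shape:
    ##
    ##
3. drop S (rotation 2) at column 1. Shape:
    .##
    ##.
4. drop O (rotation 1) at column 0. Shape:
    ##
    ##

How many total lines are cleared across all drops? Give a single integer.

Answer: 0

Derivation:
Drop 1: L rot3 at col 1 lands with bottom-row=0; cleared 0 line(s) (total 0); column heights now [0 3 3 0 0 0], max=3
Drop 2: O rot3 at col 4 lands with bottom-row=0; cleared 0 line(s) (total 0); column heights now [0 3 3 0 2 2], max=3
Drop 3: S rot2 at col 1 lands with bottom-row=3; cleared 0 line(s) (total 0); column heights now [0 4 5 5 2 2], max=5
Drop 4: O rot1 at col 0 lands with bottom-row=4; cleared 0 line(s) (total 0); column heights now [6 6 5 5 2 2], max=6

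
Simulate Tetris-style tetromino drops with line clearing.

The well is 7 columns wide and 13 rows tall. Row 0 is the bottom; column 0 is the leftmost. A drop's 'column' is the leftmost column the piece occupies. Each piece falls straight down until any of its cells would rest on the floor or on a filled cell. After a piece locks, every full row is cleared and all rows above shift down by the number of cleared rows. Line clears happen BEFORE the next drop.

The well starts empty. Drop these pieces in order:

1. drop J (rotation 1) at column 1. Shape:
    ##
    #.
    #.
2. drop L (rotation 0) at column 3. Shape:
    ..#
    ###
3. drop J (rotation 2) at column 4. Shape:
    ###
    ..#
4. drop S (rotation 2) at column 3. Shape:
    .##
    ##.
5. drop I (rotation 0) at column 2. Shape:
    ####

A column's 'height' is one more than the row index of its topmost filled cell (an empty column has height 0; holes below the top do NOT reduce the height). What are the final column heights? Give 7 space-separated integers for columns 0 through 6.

Drop 1: J rot1 at col 1 lands with bottom-row=0; cleared 0 line(s) (total 0); column heights now [0 3 3 0 0 0 0], max=3
Drop 2: L rot0 at col 3 lands with bottom-row=0; cleared 0 line(s) (total 0); column heights now [0 3 3 1 1 2 0], max=3
Drop 3: J rot2 at col 4 lands with bottom-row=1; cleared 0 line(s) (total 0); column heights now [0 3 3 1 3 3 3], max=3
Drop 4: S rot2 at col 3 lands with bottom-row=3; cleared 0 line(s) (total 0); column heights now [0 3 3 4 5 5 3], max=5
Drop 5: I rot0 at col 2 lands with bottom-row=5; cleared 0 line(s) (total 0); column heights now [0 3 6 6 6 6 3], max=6

Answer: 0 3 6 6 6 6 3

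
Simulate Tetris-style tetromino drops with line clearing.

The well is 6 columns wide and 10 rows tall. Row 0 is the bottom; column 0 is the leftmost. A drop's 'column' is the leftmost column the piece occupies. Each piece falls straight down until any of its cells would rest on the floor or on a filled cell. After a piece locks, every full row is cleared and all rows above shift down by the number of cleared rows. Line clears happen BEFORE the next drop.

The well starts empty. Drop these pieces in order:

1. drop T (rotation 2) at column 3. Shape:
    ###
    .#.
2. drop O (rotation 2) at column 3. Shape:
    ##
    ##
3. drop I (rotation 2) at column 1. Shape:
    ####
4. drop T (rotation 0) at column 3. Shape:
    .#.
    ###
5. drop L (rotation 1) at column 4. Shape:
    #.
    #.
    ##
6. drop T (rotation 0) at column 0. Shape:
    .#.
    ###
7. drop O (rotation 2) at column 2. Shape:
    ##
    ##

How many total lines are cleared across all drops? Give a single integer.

Answer: 1

Derivation:
Drop 1: T rot2 at col 3 lands with bottom-row=0; cleared 0 line(s) (total 0); column heights now [0 0 0 2 2 2], max=2
Drop 2: O rot2 at col 3 lands with bottom-row=2; cleared 0 line(s) (total 0); column heights now [0 0 0 4 4 2], max=4
Drop 3: I rot2 at col 1 lands with bottom-row=4; cleared 0 line(s) (total 0); column heights now [0 5 5 5 5 2], max=5
Drop 4: T rot0 at col 3 lands with bottom-row=5; cleared 0 line(s) (total 0); column heights now [0 5 5 6 7 6], max=7
Drop 5: L rot1 at col 4 lands with bottom-row=7; cleared 0 line(s) (total 0); column heights now [0 5 5 6 10 8], max=10
Drop 6: T rot0 at col 0 lands with bottom-row=5; cleared 1 line(s) (total 1); column heights now [0 6 5 5 9 7], max=9
Drop 7: O rot2 at col 2 lands with bottom-row=5; cleared 0 line(s) (total 1); column heights now [0 6 7 7 9 7], max=9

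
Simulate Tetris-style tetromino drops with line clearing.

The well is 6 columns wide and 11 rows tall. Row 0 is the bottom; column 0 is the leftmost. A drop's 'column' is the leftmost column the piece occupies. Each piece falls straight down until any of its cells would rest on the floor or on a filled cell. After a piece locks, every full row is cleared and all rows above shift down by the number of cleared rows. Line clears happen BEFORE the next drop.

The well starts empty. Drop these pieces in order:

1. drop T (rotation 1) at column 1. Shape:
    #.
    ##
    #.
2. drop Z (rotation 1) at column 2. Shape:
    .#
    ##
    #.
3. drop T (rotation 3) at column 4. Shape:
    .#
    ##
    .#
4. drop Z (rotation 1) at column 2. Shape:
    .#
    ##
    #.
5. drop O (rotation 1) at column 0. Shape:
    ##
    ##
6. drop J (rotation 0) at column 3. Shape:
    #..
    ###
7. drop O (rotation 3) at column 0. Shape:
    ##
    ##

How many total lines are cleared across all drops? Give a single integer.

Drop 1: T rot1 at col 1 lands with bottom-row=0; cleared 0 line(s) (total 0); column heights now [0 3 2 0 0 0], max=3
Drop 2: Z rot1 at col 2 lands with bottom-row=2; cleared 0 line(s) (total 0); column heights now [0 3 4 5 0 0], max=5
Drop 3: T rot3 at col 4 lands with bottom-row=0; cleared 0 line(s) (total 0); column heights now [0 3 4 5 2 3], max=5
Drop 4: Z rot1 at col 2 lands with bottom-row=4; cleared 0 line(s) (total 0); column heights now [0 3 6 7 2 3], max=7
Drop 5: O rot1 at col 0 lands with bottom-row=3; cleared 0 line(s) (total 0); column heights now [5 5 6 7 2 3], max=7
Drop 6: J rot0 at col 3 lands with bottom-row=7; cleared 0 line(s) (total 0); column heights now [5 5 6 9 8 8], max=9
Drop 7: O rot3 at col 0 lands with bottom-row=5; cleared 0 line(s) (total 0); column heights now [7 7 6 9 8 8], max=9

Answer: 0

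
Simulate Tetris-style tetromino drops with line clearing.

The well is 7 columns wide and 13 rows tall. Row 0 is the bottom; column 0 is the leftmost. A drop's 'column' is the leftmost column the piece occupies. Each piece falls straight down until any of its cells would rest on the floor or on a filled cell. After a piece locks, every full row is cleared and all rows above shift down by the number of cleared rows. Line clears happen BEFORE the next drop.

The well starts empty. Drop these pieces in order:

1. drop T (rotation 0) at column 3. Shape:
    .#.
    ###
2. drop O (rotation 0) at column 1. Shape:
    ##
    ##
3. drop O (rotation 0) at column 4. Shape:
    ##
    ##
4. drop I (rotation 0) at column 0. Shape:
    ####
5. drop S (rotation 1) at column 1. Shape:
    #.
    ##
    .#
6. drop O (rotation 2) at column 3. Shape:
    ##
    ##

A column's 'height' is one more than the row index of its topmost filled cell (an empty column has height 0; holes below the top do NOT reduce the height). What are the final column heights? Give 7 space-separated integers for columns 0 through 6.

Drop 1: T rot0 at col 3 lands with bottom-row=0; cleared 0 line(s) (total 0); column heights now [0 0 0 1 2 1 0], max=2
Drop 2: O rot0 at col 1 lands with bottom-row=0; cleared 0 line(s) (total 0); column heights now [0 2 2 1 2 1 0], max=2
Drop 3: O rot0 at col 4 lands with bottom-row=2; cleared 0 line(s) (total 0); column heights now [0 2 2 1 4 4 0], max=4
Drop 4: I rot0 at col 0 lands with bottom-row=2; cleared 0 line(s) (total 0); column heights now [3 3 3 3 4 4 0], max=4
Drop 5: S rot1 at col 1 lands with bottom-row=3; cleared 0 line(s) (total 0); column heights now [3 6 5 3 4 4 0], max=6
Drop 6: O rot2 at col 3 lands with bottom-row=4; cleared 0 line(s) (total 0); column heights now [3 6 5 6 6 4 0], max=6

Answer: 3 6 5 6 6 4 0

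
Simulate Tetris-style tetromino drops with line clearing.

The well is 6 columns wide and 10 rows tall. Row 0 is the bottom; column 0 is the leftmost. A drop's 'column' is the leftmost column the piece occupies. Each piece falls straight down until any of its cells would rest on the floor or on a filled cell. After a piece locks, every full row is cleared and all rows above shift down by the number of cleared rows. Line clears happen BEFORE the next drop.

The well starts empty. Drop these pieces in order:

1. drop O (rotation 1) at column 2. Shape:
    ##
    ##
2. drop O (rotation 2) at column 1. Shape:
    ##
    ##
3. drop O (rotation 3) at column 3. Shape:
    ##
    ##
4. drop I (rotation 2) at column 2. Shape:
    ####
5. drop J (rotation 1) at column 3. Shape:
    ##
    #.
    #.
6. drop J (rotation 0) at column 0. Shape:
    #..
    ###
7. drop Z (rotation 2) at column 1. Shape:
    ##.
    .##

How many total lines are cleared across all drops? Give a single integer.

Drop 1: O rot1 at col 2 lands with bottom-row=0; cleared 0 line(s) (total 0); column heights now [0 0 2 2 0 0], max=2
Drop 2: O rot2 at col 1 lands with bottom-row=2; cleared 0 line(s) (total 0); column heights now [0 4 4 2 0 0], max=4
Drop 3: O rot3 at col 3 lands with bottom-row=2; cleared 0 line(s) (total 0); column heights now [0 4 4 4 4 0], max=4
Drop 4: I rot2 at col 2 lands with bottom-row=4; cleared 0 line(s) (total 0); column heights now [0 4 5 5 5 5], max=5
Drop 5: J rot1 at col 3 lands with bottom-row=5; cleared 0 line(s) (total 0); column heights now [0 4 5 8 8 5], max=8
Drop 6: J rot0 at col 0 lands with bottom-row=5; cleared 0 line(s) (total 0); column heights now [7 6 6 8 8 5], max=8
Drop 7: Z rot2 at col 1 lands with bottom-row=8; cleared 0 line(s) (total 0); column heights now [7 10 10 9 8 5], max=10

Answer: 0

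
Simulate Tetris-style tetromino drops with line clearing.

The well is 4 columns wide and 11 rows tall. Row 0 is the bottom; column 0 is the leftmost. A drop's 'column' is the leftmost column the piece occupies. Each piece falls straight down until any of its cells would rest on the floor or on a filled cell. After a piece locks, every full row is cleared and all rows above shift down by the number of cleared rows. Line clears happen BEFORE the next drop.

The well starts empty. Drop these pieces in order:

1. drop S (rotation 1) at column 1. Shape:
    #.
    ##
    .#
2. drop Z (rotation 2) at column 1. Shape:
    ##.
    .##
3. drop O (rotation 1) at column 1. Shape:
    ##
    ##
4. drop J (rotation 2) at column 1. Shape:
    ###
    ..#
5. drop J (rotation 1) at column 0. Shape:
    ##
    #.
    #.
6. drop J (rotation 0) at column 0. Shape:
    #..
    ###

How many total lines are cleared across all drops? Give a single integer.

Drop 1: S rot1 at col 1 lands with bottom-row=0; cleared 0 line(s) (total 0); column heights now [0 3 2 0], max=3
Drop 2: Z rot2 at col 1 lands with bottom-row=2; cleared 0 line(s) (total 0); column heights now [0 4 4 3], max=4
Drop 3: O rot1 at col 1 lands with bottom-row=4; cleared 0 line(s) (total 0); column heights now [0 6 6 3], max=6
Drop 4: J rot2 at col 1 lands with bottom-row=5; cleared 0 line(s) (total 0); column heights now [0 7 7 7], max=7
Drop 5: J rot1 at col 0 lands with bottom-row=5; cleared 2 line(s) (total 2); column heights now [6 6 5 3], max=6
Drop 6: J rot0 at col 0 lands with bottom-row=6; cleared 0 line(s) (total 2); column heights now [8 7 7 3], max=8

Answer: 2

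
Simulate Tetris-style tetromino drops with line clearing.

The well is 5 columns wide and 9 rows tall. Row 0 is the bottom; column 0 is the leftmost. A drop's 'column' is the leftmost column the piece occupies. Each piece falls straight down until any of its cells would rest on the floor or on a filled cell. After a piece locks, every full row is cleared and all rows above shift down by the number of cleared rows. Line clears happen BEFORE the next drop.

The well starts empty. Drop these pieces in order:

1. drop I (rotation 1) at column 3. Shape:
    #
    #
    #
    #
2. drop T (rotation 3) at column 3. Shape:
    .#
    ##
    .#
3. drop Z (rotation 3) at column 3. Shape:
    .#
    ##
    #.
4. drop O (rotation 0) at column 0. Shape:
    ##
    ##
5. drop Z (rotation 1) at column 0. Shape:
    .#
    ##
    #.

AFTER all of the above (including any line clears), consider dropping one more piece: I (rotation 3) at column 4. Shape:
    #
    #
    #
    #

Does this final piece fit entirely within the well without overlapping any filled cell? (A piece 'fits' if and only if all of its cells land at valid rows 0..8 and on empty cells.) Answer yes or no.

Answer: no

Derivation:
Drop 1: I rot1 at col 3 lands with bottom-row=0; cleared 0 line(s) (total 0); column heights now [0 0 0 4 0], max=4
Drop 2: T rot3 at col 3 lands with bottom-row=3; cleared 0 line(s) (total 0); column heights now [0 0 0 5 6], max=6
Drop 3: Z rot3 at col 3 lands with bottom-row=5; cleared 0 line(s) (total 0); column heights now [0 0 0 7 8], max=8
Drop 4: O rot0 at col 0 lands with bottom-row=0; cleared 0 line(s) (total 0); column heights now [2 2 0 7 8], max=8
Drop 5: Z rot1 at col 0 lands with bottom-row=2; cleared 0 line(s) (total 0); column heights now [4 5 0 7 8], max=8
Test piece I rot3 at col 4 (width 1): heights before test = [4 5 0 7 8]; fits = False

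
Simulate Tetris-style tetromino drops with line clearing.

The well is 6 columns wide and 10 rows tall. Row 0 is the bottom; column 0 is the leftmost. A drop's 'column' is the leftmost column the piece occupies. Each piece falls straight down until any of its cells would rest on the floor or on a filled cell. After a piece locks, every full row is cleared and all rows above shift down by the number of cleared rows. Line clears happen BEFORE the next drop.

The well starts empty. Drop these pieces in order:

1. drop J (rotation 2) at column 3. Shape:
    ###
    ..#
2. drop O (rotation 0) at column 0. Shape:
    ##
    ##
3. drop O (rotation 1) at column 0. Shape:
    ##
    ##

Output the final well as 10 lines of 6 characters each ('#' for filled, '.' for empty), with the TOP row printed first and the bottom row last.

Drop 1: J rot2 at col 3 lands with bottom-row=0; cleared 0 line(s) (total 0); column heights now [0 0 0 2 2 2], max=2
Drop 2: O rot0 at col 0 lands with bottom-row=0; cleared 0 line(s) (total 0); column heights now [2 2 0 2 2 2], max=2
Drop 3: O rot1 at col 0 lands with bottom-row=2; cleared 0 line(s) (total 0); column heights now [4 4 0 2 2 2], max=4

Answer: ......
......
......
......
......
......
##....
##....
##.###
##...#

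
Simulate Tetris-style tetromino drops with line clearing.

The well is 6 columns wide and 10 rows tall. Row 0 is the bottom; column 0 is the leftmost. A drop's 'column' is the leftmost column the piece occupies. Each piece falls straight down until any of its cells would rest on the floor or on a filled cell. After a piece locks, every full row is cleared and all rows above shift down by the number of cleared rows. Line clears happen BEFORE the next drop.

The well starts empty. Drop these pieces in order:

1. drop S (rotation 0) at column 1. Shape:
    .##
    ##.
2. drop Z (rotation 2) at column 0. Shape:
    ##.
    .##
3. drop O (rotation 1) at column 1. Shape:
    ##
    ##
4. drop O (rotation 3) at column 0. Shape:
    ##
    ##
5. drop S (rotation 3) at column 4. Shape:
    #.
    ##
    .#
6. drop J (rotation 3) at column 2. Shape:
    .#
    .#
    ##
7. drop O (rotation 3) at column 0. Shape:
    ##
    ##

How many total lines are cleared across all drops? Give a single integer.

Drop 1: S rot0 at col 1 lands with bottom-row=0; cleared 0 line(s) (total 0); column heights now [0 1 2 2 0 0], max=2
Drop 2: Z rot2 at col 0 lands with bottom-row=2; cleared 0 line(s) (total 0); column heights now [4 4 3 2 0 0], max=4
Drop 3: O rot1 at col 1 lands with bottom-row=4; cleared 0 line(s) (total 0); column heights now [4 6 6 2 0 0], max=6
Drop 4: O rot3 at col 0 lands with bottom-row=6; cleared 0 line(s) (total 0); column heights now [8 8 6 2 0 0], max=8
Drop 5: S rot3 at col 4 lands with bottom-row=0; cleared 0 line(s) (total 0); column heights now [8 8 6 2 3 2], max=8
Drop 6: J rot3 at col 2 lands with bottom-row=6; cleared 0 line(s) (total 0); column heights now [8 8 7 9 3 2], max=9
Drop 7: O rot3 at col 0 lands with bottom-row=8; cleared 0 line(s) (total 0); column heights now [10 10 7 9 3 2], max=10

Answer: 0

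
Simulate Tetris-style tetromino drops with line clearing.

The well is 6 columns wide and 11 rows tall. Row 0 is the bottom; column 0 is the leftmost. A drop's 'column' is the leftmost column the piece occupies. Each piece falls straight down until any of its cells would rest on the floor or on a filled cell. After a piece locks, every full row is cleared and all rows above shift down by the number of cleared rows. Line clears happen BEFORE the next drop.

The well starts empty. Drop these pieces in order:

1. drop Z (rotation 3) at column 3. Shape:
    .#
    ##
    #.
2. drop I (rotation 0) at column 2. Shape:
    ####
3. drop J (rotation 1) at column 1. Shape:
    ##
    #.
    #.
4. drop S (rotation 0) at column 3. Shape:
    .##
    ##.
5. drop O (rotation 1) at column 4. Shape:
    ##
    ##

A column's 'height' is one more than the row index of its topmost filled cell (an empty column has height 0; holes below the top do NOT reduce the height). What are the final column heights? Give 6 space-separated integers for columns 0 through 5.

Drop 1: Z rot3 at col 3 lands with bottom-row=0; cleared 0 line(s) (total 0); column heights now [0 0 0 2 3 0], max=3
Drop 2: I rot0 at col 2 lands with bottom-row=3; cleared 0 line(s) (total 0); column heights now [0 0 4 4 4 4], max=4
Drop 3: J rot1 at col 1 lands with bottom-row=2; cleared 0 line(s) (total 0); column heights now [0 5 5 4 4 4], max=5
Drop 4: S rot0 at col 3 lands with bottom-row=4; cleared 0 line(s) (total 0); column heights now [0 5 5 5 6 6], max=6
Drop 5: O rot1 at col 4 lands with bottom-row=6; cleared 0 line(s) (total 0); column heights now [0 5 5 5 8 8], max=8

Answer: 0 5 5 5 8 8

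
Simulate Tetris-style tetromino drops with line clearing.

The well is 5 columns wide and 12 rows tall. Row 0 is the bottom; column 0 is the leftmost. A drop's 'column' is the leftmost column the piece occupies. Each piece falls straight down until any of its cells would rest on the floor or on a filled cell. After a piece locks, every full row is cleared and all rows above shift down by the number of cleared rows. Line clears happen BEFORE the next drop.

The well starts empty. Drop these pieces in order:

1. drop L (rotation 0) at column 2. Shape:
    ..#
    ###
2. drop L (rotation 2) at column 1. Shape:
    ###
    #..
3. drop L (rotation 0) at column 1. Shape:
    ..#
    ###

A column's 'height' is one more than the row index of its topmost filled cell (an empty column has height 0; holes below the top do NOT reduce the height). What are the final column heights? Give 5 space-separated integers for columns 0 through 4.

Answer: 0 3 3 4 2

Derivation:
Drop 1: L rot0 at col 2 lands with bottom-row=0; cleared 0 line(s) (total 0); column heights now [0 0 1 1 2], max=2
Drop 2: L rot2 at col 1 lands with bottom-row=0; cleared 0 line(s) (total 0); column heights now [0 2 2 2 2], max=2
Drop 3: L rot0 at col 1 lands with bottom-row=2; cleared 0 line(s) (total 0); column heights now [0 3 3 4 2], max=4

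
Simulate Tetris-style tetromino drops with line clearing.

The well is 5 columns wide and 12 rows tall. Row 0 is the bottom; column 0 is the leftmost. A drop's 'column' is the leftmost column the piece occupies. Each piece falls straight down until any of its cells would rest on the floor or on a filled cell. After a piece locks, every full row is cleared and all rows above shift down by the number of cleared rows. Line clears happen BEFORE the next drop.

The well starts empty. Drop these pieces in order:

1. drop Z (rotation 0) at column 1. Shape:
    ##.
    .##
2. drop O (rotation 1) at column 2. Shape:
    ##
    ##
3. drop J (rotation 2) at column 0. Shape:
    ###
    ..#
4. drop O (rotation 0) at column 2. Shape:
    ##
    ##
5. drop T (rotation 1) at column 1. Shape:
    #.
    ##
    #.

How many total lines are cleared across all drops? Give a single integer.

Answer: 0

Derivation:
Drop 1: Z rot0 at col 1 lands with bottom-row=0; cleared 0 line(s) (total 0); column heights now [0 2 2 1 0], max=2
Drop 2: O rot1 at col 2 lands with bottom-row=2; cleared 0 line(s) (total 0); column heights now [0 2 4 4 0], max=4
Drop 3: J rot2 at col 0 lands with bottom-row=4; cleared 0 line(s) (total 0); column heights now [6 6 6 4 0], max=6
Drop 4: O rot0 at col 2 lands with bottom-row=6; cleared 0 line(s) (total 0); column heights now [6 6 8 8 0], max=8
Drop 5: T rot1 at col 1 lands with bottom-row=7; cleared 0 line(s) (total 0); column heights now [6 10 9 8 0], max=10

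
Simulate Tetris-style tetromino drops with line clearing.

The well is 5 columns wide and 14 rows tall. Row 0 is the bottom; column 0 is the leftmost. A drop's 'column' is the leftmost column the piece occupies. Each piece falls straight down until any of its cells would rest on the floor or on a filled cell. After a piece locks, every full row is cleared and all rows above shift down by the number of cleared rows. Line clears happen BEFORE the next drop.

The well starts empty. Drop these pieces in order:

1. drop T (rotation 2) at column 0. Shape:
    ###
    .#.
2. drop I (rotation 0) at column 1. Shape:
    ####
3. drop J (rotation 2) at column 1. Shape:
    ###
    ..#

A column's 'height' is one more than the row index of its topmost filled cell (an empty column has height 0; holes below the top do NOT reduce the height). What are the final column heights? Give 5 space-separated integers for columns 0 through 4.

Drop 1: T rot2 at col 0 lands with bottom-row=0; cleared 0 line(s) (total 0); column heights now [2 2 2 0 0], max=2
Drop 2: I rot0 at col 1 lands with bottom-row=2; cleared 0 line(s) (total 0); column heights now [2 3 3 3 3], max=3
Drop 3: J rot2 at col 1 lands with bottom-row=3; cleared 0 line(s) (total 0); column heights now [2 5 5 5 3], max=5

Answer: 2 5 5 5 3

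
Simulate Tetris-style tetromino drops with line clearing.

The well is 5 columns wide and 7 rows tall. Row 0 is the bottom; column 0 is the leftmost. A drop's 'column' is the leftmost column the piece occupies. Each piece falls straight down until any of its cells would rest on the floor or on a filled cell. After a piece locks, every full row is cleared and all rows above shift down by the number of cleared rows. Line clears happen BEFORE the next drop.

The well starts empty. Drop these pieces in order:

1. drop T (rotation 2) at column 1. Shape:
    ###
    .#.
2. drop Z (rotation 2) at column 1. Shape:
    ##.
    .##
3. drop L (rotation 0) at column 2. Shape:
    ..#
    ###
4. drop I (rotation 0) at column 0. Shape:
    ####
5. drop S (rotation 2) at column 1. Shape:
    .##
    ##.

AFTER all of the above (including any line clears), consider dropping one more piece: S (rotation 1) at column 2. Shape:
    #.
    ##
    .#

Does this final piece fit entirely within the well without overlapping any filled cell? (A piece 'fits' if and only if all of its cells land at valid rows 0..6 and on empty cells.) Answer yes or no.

Answer: no

Derivation:
Drop 1: T rot2 at col 1 lands with bottom-row=0; cleared 0 line(s) (total 0); column heights now [0 2 2 2 0], max=2
Drop 2: Z rot2 at col 1 lands with bottom-row=2; cleared 0 line(s) (total 0); column heights now [0 4 4 3 0], max=4
Drop 3: L rot0 at col 2 lands with bottom-row=4; cleared 0 line(s) (total 0); column heights now [0 4 5 5 6], max=6
Drop 4: I rot0 at col 0 lands with bottom-row=5; cleared 1 line(s) (total 1); column heights now [0 4 5 5 5], max=5
Drop 5: S rot2 at col 1 lands with bottom-row=5; cleared 0 line(s) (total 1); column heights now [0 6 7 7 5], max=7
Test piece S rot1 at col 2 (width 2): heights before test = [0 6 7 7 5]; fits = False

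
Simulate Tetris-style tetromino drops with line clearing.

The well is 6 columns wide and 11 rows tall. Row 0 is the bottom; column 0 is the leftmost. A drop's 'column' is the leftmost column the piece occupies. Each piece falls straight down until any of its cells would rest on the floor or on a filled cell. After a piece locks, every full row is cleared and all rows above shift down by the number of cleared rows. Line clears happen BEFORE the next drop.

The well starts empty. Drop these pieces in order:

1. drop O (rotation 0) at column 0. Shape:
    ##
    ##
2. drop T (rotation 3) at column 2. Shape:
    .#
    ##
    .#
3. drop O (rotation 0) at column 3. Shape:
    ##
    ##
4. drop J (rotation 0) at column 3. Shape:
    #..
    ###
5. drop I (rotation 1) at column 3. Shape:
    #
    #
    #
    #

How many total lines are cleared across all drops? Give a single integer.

Drop 1: O rot0 at col 0 lands with bottom-row=0; cleared 0 line(s) (total 0); column heights now [2 2 0 0 0 0], max=2
Drop 2: T rot3 at col 2 lands with bottom-row=0; cleared 0 line(s) (total 0); column heights now [2 2 2 3 0 0], max=3
Drop 3: O rot0 at col 3 lands with bottom-row=3; cleared 0 line(s) (total 0); column heights now [2 2 2 5 5 0], max=5
Drop 4: J rot0 at col 3 lands with bottom-row=5; cleared 0 line(s) (total 0); column heights now [2 2 2 7 6 6], max=7
Drop 5: I rot1 at col 3 lands with bottom-row=7; cleared 0 line(s) (total 0); column heights now [2 2 2 11 6 6], max=11

Answer: 0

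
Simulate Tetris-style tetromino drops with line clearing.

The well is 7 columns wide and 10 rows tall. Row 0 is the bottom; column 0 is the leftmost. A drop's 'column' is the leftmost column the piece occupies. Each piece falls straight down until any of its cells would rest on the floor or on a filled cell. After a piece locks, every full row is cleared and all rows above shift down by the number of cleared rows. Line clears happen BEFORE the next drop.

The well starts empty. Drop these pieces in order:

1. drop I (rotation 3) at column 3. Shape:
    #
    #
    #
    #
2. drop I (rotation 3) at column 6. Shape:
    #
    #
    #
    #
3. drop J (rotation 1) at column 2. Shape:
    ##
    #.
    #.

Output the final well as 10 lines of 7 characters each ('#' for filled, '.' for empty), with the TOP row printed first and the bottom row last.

Answer: .......
.......
.......
.......
.......
..##...
..##..#
..##..#
...#..#
...#..#

Derivation:
Drop 1: I rot3 at col 3 lands with bottom-row=0; cleared 0 line(s) (total 0); column heights now [0 0 0 4 0 0 0], max=4
Drop 2: I rot3 at col 6 lands with bottom-row=0; cleared 0 line(s) (total 0); column heights now [0 0 0 4 0 0 4], max=4
Drop 3: J rot1 at col 2 lands with bottom-row=2; cleared 0 line(s) (total 0); column heights now [0 0 5 5 0 0 4], max=5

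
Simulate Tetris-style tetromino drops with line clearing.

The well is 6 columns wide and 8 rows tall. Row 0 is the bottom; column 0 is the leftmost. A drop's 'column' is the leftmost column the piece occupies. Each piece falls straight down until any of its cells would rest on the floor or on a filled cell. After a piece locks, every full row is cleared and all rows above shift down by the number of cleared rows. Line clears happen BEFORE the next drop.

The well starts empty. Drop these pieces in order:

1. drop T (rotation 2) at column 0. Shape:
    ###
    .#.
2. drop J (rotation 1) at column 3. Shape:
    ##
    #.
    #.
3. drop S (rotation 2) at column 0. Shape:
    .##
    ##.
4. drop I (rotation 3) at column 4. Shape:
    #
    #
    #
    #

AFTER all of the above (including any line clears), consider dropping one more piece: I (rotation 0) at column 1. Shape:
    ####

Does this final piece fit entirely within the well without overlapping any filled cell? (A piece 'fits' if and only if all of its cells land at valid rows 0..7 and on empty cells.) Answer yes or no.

Answer: yes

Derivation:
Drop 1: T rot2 at col 0 lands with bottom-row=0; cleared 0 line(s) (total 0); column heights now [2 2 2 0 0 0], max=2
Drop 2: J rot1 at col 3 lands with bottom-row=0; cleared 0 line(s) (total 0); column heights now [2 2 2 3 3 0], max=3
Drop 3: S rot2 at col 0 lands with bottom-row=2; cleared 0 line(s) (total 0); column heights now [3 4 4 3 3 0], max=4
Drop 4: I rot3 at col 4 lands with bottom-row=3; cleared 0 line(s) (total 0); column heights now [3 4 4 3 7 0], max=7
Test piece I rot0 at col 1 (width 4): heights before test = [3 4 4 3 7 0]; fits = True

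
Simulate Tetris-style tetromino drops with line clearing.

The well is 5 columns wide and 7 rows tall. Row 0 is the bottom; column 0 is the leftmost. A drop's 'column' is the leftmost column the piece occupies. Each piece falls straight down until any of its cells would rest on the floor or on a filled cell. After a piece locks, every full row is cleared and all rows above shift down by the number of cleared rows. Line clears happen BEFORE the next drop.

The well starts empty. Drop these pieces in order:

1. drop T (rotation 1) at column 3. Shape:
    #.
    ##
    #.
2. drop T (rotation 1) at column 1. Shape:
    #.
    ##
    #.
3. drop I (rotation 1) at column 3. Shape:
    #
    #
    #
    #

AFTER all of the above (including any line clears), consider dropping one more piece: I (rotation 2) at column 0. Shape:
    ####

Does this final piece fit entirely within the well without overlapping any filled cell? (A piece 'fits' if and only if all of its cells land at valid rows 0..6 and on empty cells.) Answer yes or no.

Drop 1: T rot1 at col 3 lands with bottom-row=0; cleared 0 line(s) (total 0); column heights now [0 0 0 3 2], max=3
Drop 2: T rot1 at col 1 lands with bottom-row=0; cleared 0 line(s) (total 0); column heights now [0 3 2 3 2], max=3
Drop 3: I rot1 at col 3 lands with bottom-row=3; cleared 0 line(s) (total 0); column heights now [0 3 2 7 2], max=7
Test piece I rot2 at col 0 (width 4): heights before test = [0 3 2 7 2]; fits = False

Answer: no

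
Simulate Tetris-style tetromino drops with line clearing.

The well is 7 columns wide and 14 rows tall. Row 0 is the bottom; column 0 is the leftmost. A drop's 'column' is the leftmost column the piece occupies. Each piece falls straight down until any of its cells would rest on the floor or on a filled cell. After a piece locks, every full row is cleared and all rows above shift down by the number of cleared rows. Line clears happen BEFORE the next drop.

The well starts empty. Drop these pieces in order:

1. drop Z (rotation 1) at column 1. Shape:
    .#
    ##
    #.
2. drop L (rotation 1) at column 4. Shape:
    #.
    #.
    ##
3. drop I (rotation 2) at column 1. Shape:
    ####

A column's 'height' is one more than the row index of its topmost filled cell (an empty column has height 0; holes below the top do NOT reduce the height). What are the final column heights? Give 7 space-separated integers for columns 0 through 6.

Drop 1: Z rot1 at col 1 lands with bottom-row=0; cleared 0 line(s) (total 0); column heights now [0 2 3 0 0 0 0], max=3
Drop 2: L rot1 at col 4 lands with bottom-row=0; cleared 0 line(s) (total 0); column heights now [0 2 3 0 3 1 0], max=3
Drop 3: I rot2 at col 1 lands with bottom-row=3; cleared 0 line(s) (total 0); column heights now [0 4 4 4 4 1 0], max=4

Answer: 0 4 4 4 4 1 0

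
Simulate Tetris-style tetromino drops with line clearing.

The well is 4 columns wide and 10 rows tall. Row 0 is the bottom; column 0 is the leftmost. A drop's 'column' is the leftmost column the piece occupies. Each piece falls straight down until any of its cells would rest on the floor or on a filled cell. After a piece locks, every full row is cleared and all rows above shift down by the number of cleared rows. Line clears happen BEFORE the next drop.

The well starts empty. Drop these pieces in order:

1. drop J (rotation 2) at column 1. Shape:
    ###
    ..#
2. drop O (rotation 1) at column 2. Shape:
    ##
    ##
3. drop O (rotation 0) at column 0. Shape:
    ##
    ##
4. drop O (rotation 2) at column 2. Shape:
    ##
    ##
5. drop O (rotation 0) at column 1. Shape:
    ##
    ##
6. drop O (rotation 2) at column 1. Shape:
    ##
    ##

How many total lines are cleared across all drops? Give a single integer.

Answer: 2

Derivation:
Drop 1: J rot2 at col 1 lands with bottom-row=0; cleared 0 line(s) (total 0); column heights now [0 2 2 2], max=2
Drop 2: O rot1 at col 2 lands with bottom-row=2; cleared 0 line(s) (total 0); column heights now [0 2 4 4], max=4
Drop 3: O rot0 at col 0 lands with bottom-row=2; cleared 2 line(s) (total 2); column heights now [0 2 2 2], max=2
Drop 4: O rot2 at col 2 lands with bottom-row=2; cleared 0 line(s) (total 2); column heights now [0 2 4 4], max=4
Drop 5: O rot0 at col 1 lands with bottom-row=4; cleared 0 line(s) (total 2); column heights now [0 6 6 4], max=6
Drop 6: O rot2 at col 1 lands with bottom-row=6; cleared 0 line(s) (total 2); column heights now [0 8 8 4], max=8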